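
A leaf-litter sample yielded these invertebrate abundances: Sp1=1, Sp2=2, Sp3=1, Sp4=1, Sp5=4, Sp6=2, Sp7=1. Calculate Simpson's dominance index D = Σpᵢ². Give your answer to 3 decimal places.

Total N = 1+2+1+1+4+2+1 = 12, so the proportions are 0.08333, 0.16667, 0.08333, 0.08333, 0.33333, 0.16667, 0.08333 (working shown to 5 dp, full precision carried).
D = 0.08333² + 0.16667² + 0.08333² + 0.08333² + 0.33333² + 0.16667² + 0.08333² = 0.00694 + 0.02778 + 0.00694 + 0.00694 + 0.11111 + 0.02778 + 0.00694 = 0.19444.
To 3 decimal places, D = 0.194.

0.194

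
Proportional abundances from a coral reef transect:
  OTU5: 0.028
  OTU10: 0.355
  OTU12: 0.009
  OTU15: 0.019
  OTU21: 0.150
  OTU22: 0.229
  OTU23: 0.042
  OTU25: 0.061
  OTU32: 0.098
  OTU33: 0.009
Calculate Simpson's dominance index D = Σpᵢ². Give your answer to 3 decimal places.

D = 0.028² + 0.355² + 0.009² + 0.019² + 0.15² + 0.229² + 0.042² + 0.061² + 0.098² + 0.009² = 0.00078 + 0.12602 + 0.00008 + 0.00036 + 0.02250 + 0.05244 + 0.00176 + 0.00372 + 0.00960 + 0.00008 = 0.21736 (working shown to 5 dp, full precision carried).
To 3 decimal places, D = 0.217.

0.217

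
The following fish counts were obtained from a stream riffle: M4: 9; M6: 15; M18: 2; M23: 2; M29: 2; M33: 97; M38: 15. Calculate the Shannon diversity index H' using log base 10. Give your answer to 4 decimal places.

0.4735

Total N = 9+15+2+2+2+97+15 = 142, so the proportions are 0.06338, 0.105634, 0.014085, 0.014085, 0.014085, 0.683099, 0.105634 (working shown to 6 dp, full precision carried).
Each pᵢ log₁₀ pᵢ term: 0.06338×(-1.198046)=-0.075932, 0.105634×(-0.976197)=-0.103119, 0.014085×(-1.851258)=-0.026074, 0.014085×(-1.851258)=-0.026074, 0.014085×(-1.851258)=-0.026074, 0.683099×(-0.165517)=-0.113064, 0.105634×(-0.976197)=-0.103119.
Sum = -0.473458, so H' = 0.4735.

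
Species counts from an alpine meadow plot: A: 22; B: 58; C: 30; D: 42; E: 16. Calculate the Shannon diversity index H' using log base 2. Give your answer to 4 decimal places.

Total N = 22+58+30+42+16 = 168, so the proportions are 0.130952, 0.345238, 0.178571, 0.25, 0.095238 (working shown to 6 dp, full precision carried).
Each pᵢ log₂ pᵢ term: 0.130952×(-2.932886)=-0.384068, 0.345238×(-1.534336)=-0.529711, 0.178571×(-2.485427)=-0.443826, 0.25×(-2.000000)=-0.500000, 0.095238×(-3.392317)=-0.323078.
Sum = -2.180684, so H' = 2.1807.

2.1807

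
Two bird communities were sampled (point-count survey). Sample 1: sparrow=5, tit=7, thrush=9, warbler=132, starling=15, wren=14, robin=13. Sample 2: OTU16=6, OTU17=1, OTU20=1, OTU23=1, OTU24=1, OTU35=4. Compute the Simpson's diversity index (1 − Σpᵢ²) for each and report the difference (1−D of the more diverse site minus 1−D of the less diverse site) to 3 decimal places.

Sample 1: N=195, proportions 0.025641, 0.035897, 0.046154, 0.676923, 0.076923, 0.071795, 0.066667, giving 1−D = 0.522183 (working shown to 6 dp, full precision carried).
Sample 2: N=14, proportions 0.428571, 0.071429, 0.071429, 0.071429, 0.071429, 0.285714, giving 1−D = 0.714286.
Difference = |0.522183 − 0.714286| = 0.192103, i.e. 0.192 to 3 decimal places.

0.192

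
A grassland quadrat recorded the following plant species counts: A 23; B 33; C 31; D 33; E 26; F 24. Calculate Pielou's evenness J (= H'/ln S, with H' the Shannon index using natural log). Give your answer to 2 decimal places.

Total N = 23+33+31+33+26+24 = 170, so the proportions are 0.1353, 0.1941, 0.1824, 0.1941, 0.1529, 0.1412 (working shown to 4 dp, full precision carried).
H' = −Σ pᵢ ln pᵢ = −((-0.2706) + (-0.3182) + (-0.3103) + (-0.3182) + (-0.2872) + (-0.2764)) = 1.7810.
With S = 6 species, ln S = 1.7918, so J = 1.7810/1.7918 = 0.9940, i.e. 0.99 to 2 decimal places.

0.99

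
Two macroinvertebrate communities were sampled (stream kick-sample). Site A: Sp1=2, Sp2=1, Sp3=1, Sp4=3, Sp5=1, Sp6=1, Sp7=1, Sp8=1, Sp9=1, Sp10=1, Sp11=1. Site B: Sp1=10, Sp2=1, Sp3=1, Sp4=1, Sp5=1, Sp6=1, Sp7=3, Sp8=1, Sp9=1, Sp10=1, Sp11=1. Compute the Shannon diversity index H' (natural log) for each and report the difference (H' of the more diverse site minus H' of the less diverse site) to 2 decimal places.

Site A: N=14, proportions 0.1429, 0.0714, 0.0714, 0.2143, 0.0714, 0.0714, 0.0714, 0.0714, 0.0714, 0.0714, 0.0714, giving H' = 2.3046 (working shown to 4 dp, full precision carried).
Site B: N=22, proportions 0.4545, 0.0455, 0.0455, 0.0455, 0.0455, 0.0455, 0.1364, 0.0455, 0.0455, 0.0455, 0.0455, giving H' = 1.8946.
Difference = |2.3046 − 1.8946| = 0.4100, i.e. 0.41 to 2 decimal places.

0.41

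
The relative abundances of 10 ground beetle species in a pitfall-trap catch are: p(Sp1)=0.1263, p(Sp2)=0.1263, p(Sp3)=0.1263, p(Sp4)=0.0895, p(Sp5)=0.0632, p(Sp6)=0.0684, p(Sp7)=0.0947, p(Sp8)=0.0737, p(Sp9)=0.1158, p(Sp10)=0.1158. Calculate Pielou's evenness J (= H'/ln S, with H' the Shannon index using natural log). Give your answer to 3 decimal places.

0.987

H' = −Σ pᵢ ln pᵢ = −((-0.26133) + (-0.26133) + (-0.26133) + (-0.21601) + (-0.17452) + (-0.18347) + (-0.22321) + (-0.19219) + (-0.24965) + (-0.24965)) = 2.27270 (working shown to 5 dp, full precision carried).
With S = 10 species, ln S = 2.30259, so J = 2.27270/2.30259 = 0.98702, i.e. 0.987 to 3 decimal places.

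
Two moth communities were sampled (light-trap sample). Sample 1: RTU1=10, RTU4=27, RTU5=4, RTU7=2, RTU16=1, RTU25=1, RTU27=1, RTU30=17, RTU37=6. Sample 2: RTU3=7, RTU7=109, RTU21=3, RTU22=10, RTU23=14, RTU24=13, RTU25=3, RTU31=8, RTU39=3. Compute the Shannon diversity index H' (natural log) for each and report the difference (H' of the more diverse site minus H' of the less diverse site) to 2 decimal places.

Sample 1: N=69, proportions 0.1449, 0.3913, 0.058, 0.029, 0.0145, 0.0145, 0.0145, 0.2464, 0.087, giving H' = 1.6564 (working shown to 4 dp, full precision carried).
Sample 2: N=170, proportions 0.0412, 0.6412, 0.0176, 0.0588, 0.0824, 0.0765, 0.0176, 0.0471, 0.0176, giving H' = 1.3427.
Difference = |1.6564 − 1.3427| = 0.3137, i.e. 0.31 to 2 decimal places.

0.31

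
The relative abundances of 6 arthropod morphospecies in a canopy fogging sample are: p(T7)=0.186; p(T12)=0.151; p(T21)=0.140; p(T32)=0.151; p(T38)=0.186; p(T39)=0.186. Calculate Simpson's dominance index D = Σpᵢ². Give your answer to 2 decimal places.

D = 0.186² + 0.151² + 0.14² + 0.151² + 0.186² + 0.186² = 0.0346 + 0.0228 + 0.0196 + 0.0228 + 0.0346 + 0.0346 = 0.1690 (working shown to 4 dp, full precision carried).
To 2 decimal places, D = 0.17.

0.17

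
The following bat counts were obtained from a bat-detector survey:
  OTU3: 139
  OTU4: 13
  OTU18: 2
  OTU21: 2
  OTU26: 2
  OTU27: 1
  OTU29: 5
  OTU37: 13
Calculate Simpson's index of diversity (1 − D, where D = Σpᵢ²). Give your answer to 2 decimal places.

0.37

Total N = 139+13+2+2+2+1+5+13 = 177, so the proportions are 0.7853, 0.0734, 0.0113, 0.0113, 0.0113, 0.0056, 0.0282, 0.0734 (working shown to 4 dp, full precision carried).
D = 0.7853² + 0.0734² + 0.0113² + 0.0113² + 0.0113² + 0.0056² + 0.0282² + 0.0734² = 0.6167 + 0.0054 + 0.0001 + 0.0001 + 0.0001 + 0.0000 + 0.0008 + 0.0054 = 0.6287.
So 1 − D = 0.3713, i.e. 0.37 to 2 decimal places.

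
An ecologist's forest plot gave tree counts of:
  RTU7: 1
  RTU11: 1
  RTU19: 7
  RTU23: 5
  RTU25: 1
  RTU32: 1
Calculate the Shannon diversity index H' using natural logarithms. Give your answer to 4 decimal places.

Total N = 1+1+7+5+1+1 = 16, so the proportions are 0.0625, 0.0625, 0.4375, 0.3125, 0.0625, 0.0625 (working shown to 6 dp, full precision carried).
Each pᵢ ln pᵢ term: 0.0625×(-2.772589)=-0.173287, 0.0625×(-2.772589)=-0.173287, 0.4375×(-0.826679)=-0.361672, 0.3125×(-1.163151)=-0.363485, 0.0625×(-2.772589)=-0.173287, 0.0625×(-2.772589)=-0.173287.
Sum = -1.418304, so H' = 1.4183.

1.4183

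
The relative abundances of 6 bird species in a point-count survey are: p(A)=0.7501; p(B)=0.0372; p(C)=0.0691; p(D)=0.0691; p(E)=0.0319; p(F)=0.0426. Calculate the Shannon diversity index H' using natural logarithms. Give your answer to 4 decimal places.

Each pᵢ ln pᵢ term (working shown to 6 dp, full precision carried): 0.7501×(-0.287549)=-0.215690, 0.0372×(-3.291447)=-0.122442, 0.0691×(-2.672201)=-0.184649, 0.0691×(-2.672201)=-0.184649, 0.0319×(-3.445149)=-0.109900, 0.0426×(-3.155901)=-0.134441.
Sum = -0.951772, so H' = 0.9518.

0.9518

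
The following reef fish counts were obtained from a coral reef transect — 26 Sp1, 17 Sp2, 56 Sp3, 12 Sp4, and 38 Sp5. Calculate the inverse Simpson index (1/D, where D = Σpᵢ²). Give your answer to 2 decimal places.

Total N = 26+17+56+12+38 = 149, so the proportions are 0.174497, 0.114094, 0.375839, 0.080537, 0.255034 (working shown to 6 dp, full precision carried).
D = 0.174497² + 0.114094² + 0.375839² + 0.080537² + 0.255034² = 0.030449 + 0.013017 + 0.141255 + 0.006486 + 0.065042 = 0.256250.
So 1/D = 3.9024, i.e. 3.90 to 2 decimal places.

3.90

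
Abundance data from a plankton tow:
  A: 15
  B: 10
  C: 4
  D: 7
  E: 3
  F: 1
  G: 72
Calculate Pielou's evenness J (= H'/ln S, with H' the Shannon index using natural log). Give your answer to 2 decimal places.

0.62

Total N = 15+10+4+7+3+1+72 = 112, so the proportions are 0.1339, 0.0893, 0.0357, 0.0625, 0.0268, 0.0089, 0.6429 (working shown to 4 dp, full precision carried).
H' = −Σ pᵢ ln pᵢ = −((-0.2693) + (-0.2157) + (-0.1190) + (-0.1733) + (-0.0970) + (-0.0421) + (-0.2840)) = 1.2004.
With S = 7 species, ln S = 1.9459, so J = 1.2004/1.9459 = 0.6169, i.e. 0.62 to 2 decimal places.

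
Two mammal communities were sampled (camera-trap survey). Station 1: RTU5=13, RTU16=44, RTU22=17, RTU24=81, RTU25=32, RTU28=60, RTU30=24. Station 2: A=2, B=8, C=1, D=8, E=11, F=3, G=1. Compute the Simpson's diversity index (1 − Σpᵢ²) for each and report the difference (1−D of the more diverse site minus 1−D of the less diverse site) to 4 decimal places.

Station 1: N=271, proportions 0.04797, 0.162362, 0.062731, 0.298893, 0.118081, 0.221402, 0.088561, giving 1−D = 0.807260 (working shown to 6 dp, full precision carried).
Station 2: N=34, proportions 0.058824, 0.235294, 0.029412, 0.235294, 0.323529, 0.088235, 0.029412, giving 1−D = 0.771626.
Difference = |0.807260 − 0.771626| = 0.035634, i.e. 0.0356 to 4 decimal places.

0.0356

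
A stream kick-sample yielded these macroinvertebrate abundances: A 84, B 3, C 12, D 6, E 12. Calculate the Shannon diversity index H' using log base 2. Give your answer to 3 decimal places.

Total N = 84+3+12+6+12 = 117, so the proportions are 0.71795, 0.02564, 0.10256, 0.05128, 0.10256 (working shown to 5 dp, full precision carried).
Each pᵢ log₂ pᵢ term: 0.71795×(-0.47805)=-0.34321, 0.02564×(-5.28540)=-0.13552, 0.10256×(-3.28540)=-0.33696, 0.05128×(-4.28540)=-0.21976, 0.10256×(-3.28540)=-0.33696.
Sum = -1.37243, so H' = 1.372.

1.372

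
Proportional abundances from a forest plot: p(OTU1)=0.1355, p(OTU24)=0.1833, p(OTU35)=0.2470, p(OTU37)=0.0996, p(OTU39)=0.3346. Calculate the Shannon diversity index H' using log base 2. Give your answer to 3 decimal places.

Each pᵢ log₂ pᵢ term (working shown to 5 dp, full precision carried): 0.1355×(-2.88364)=-0.39073, 0.1833×(-2.44772)=-0.44867, 0.247×(-2.01742)=-0.49830, 0.0996×(-3.32771)=-0.33144, 0.3346×(-1.57949)=-0.52850.
Sum = -2.19764, so H' = 2.198.

2.198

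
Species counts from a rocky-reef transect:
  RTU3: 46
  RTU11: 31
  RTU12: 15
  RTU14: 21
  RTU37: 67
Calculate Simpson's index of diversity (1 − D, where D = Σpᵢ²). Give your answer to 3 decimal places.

Total N = 46+31+15+21+67 = 180, so the proportions are 0.25556, 0.17222, 0.08333, 0.11667, 0.37222 (working shown to 5 dp, full precision carried).
D = 0.25556² + 0.17222² + 0.08333² + 0.11667² + 0.37222² = 0.06531 + 0.02966 + 0.00694 + 0.01361 + 0.13855 = 0.25407.
So 1 − D = 0.74593, i.e. 0.746 to 3 decimal places.

0.746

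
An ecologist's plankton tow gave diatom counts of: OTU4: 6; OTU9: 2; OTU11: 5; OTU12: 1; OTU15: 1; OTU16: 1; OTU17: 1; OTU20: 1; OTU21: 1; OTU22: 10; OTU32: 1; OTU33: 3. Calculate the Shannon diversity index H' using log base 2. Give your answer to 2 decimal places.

3.01

Total N = 6+2+5+1+1+1+1+1+1+10+1+3 = 33, so the proportions are 0.1818, 0.0606, 0.1515, 0.0303, 0.0303, 0.0303, 0.0303, 0.0303, 0.0303, 0.303, 0.0303, 0.0909 (working shown to 4 dp, full precision carried).
Each pᵢ log₂ pᵢ term: 0.1818×(-2.4594)=-0.4472, 0.0606×(-4.0444)=-0.2451, 0.1515×(-2.7225)=-0.4125, 0.0303×(-5.0444)=-0.1529, 0.0303×(-5.0444)=-0.1529, 0.0303×(-5.0444)=-0.1529, 0.0303×(-5.0444)=-0.1529, 0.0303×(-5.0444)=-0.1529, 0.0303×(-5.0444)=-0.1529, 0.303×(-1.7225)=-0.5220, 0.0303×(-5.0444)=-0.1529, 0.0909×(-3.4594)=-0.3145.
Sum = -3.0113, so H' = 3.01.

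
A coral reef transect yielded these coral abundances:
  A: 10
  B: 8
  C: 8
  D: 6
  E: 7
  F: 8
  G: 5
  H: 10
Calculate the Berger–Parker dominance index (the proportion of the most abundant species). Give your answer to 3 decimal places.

Total N = 10+8+8+6+7+8+5+10 = 62, so the proportions are 0.16129, 0.12903, 0.12903, 0.09677, 0.1129, 0.12903, 0.08065, 0.16129 (working shown to 5 dp, full precision carried).
The largest proportion is 0.16129, i.e. d = 0.161 to 3 decimal places.

0.161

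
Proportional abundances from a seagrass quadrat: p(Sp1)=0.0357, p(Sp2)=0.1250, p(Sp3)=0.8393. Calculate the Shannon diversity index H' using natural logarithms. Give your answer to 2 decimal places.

Each pᵢ ln pᵢ term (working shown to 4 dp, full precision carried): 0.0357×(-3.3326)=-0.1190, 0.125×(-2.0794)=-0.2599, 0.8393×(-0.1752)=-0.1470.
Sum = -0.5259, so H' = 0.53.

0.53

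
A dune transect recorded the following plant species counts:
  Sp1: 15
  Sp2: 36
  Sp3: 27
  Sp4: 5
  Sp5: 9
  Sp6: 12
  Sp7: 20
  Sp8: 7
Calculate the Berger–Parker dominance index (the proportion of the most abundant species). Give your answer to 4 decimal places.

0.2748

Total N = 15+36+27+5+9+12+20+7 = 131, so the proportions are 0.114504, 0.274809, 0.206107, 0.038168, 0.068702, 0.091603, 0.152672, 0.053435 (working shown to 6 dp, full precision carried).
The largest proportion is 0.274809, i.e. d = 0.2748 to 4 decimal places.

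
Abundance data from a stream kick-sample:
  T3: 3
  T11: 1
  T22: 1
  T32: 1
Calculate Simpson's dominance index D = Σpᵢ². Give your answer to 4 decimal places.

Total N = 3+1+1+1 = 6, so the proportions are 0.5, 0.166667, 0.166667, 0.166667 (working shown to 6 dp, full precision carried).
D = 0.5² + 0.166667² + 0.166667² + 0.166667² = 0.250000 + 0.027778 + 0.027778 + 0.027778 = 0.333333.
To 4 decimal places, D = 0.3333.

0.3333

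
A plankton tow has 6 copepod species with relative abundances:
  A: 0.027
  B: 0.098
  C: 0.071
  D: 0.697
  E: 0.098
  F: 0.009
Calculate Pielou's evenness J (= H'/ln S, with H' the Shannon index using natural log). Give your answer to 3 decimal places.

0.577

H' = −Σ pᵢ ln pᵢ = −((-0.09752) + (-0.22763) + (-0.18780) + (-0.25160) + (-0.22763) + (-0.04239)) = 1.03458 (working shown to 5 dp, full precision carried).
With S = 6 species, ln S = 1.79176, so J = 1.03458/1.79176 = 0.57741, i.e. 0.577 to 3 decimal places.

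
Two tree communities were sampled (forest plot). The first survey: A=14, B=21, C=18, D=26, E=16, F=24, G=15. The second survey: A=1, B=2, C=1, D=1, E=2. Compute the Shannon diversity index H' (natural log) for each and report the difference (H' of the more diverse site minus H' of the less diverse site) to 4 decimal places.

The first survey: N=134, proportions 0.104478, 0.156716, 0.134328, 0.19403, 0.119403, 0.179104, 0.11194, giving H' = 1.921165 (working shown to 6 dp, full precision carried).
The second survey: N=7, proportions 0.142857, 0.285714, 0.142857, 0.142857, 0.285714, giving H' = 1.549826.
Difference = |1.921165 − 1.549826| = 0.371339, i.e. 0.3713 to 4 decimal places.

0.3713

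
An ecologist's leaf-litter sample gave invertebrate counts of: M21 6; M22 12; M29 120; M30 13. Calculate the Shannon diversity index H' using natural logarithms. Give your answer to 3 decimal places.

0.723

Total N = 6+12+120+13 = 151, so the proportions are 0.03974, 0.07947, 0.7947, 0.08609 (working shown to 5 dp, full precision carried).
Each pᵢ ln pᵢ term: 0.03974×(-3.22552)=-0.12817, 0.07947×(-2.53237)=-0.20125, 0.7947×(-0.22979)=-0.18261, 0.08609×(-2.45233)=-0.21113.
Sum = -0.72316, so H' = 0.723.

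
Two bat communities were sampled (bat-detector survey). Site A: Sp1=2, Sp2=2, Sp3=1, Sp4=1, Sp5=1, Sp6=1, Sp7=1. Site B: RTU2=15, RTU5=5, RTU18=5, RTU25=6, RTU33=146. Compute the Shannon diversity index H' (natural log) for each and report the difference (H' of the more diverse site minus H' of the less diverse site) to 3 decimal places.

1.205

Site A: N=9, proportions 0.22222, 0.22222, 0.11111, 0.11111, 0.11111, 0.11111, 0.11111, giving H' = 1.88916 (working shown to 5 dp, full precision carried).
Site B: N=177, proportions 0.08475, 0.02825, 0.02825, 0.0339, 0.82486, giving H' = 0.68422.
Difference = |1.88916 − 0.68422| = 1.20494, i.e. 1.205 to 3 decimal places.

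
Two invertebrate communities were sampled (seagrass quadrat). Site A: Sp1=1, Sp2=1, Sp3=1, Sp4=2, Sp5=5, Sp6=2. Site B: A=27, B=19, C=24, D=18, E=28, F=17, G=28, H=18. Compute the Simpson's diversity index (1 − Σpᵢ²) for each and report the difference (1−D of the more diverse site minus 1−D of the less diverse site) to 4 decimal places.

Site A: N=12, proportions 0.083333, 0.083333, 0.083333, 0.166667, 0.416667, 0.166667, giving 1−D = 0.750000 (working shown to 6 dp, full precision carried).
Site B: N=179, proportions 0.150838, 0.106145, 0.134078, 0.100559, 0.156425, 0.094972, 0.156425, 0.100559, giving 1−D = 0.869823.
Difference = |0.750000 − 0.869823| = 0.119823, i.e. 0.1198 to 4 decimal places.

0.1198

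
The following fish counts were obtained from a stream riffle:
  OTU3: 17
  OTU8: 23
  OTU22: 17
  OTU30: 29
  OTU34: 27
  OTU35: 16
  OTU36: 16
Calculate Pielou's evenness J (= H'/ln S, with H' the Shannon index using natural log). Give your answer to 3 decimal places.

0.985

Total N = 17+23+17+29+27+16+16 = 145, so the proportions are 0.11724, 0.15862, 0.11724, 0.2, 0.18621, 0.11034, 0.11034 (working shown to 5 dp, full precision carried).
H' = −Σ pᵢ ln pᵢ = −((-0.25131) + (-0.29206) + (-0.25131) + (-0.32189) + (-0.31299) + (-0.24322) + (-0.24322)) = 1.91599.
With S = 7 species, ln S = 1.94591, so J = 1.91599/1.94591 = 0.98462, i.e. 0.985 to 3 decimal places.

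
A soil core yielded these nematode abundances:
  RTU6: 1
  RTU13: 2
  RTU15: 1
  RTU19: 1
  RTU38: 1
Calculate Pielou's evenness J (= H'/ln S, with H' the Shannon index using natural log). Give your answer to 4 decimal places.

0.9697

Total N = 1+2+1+1+1 = 6, so the proportions are 0.166667, 0.333333, 0.166667, 0.166667, 0.166667 (working shown to 6 dp, full precision carried).
H' = −Σ pᵢ ln pᵢ = −((-0.298627) + (-0.366204) + (-0.298627) + (-0.298627) + (-0.298627)) = 1.560710.
With S = 5 species, ln S = 1.609438, so J = 1.560710/1.609438 = 0.969724, i.e. 0.9697 to 4 decimal places.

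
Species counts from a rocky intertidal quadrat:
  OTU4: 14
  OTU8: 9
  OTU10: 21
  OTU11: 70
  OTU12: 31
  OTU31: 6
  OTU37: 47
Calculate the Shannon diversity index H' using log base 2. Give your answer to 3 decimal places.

2.411

Total N = 14+9+21+70+31+6+47 = 198, so the proportions are 0.07071, 0.04545, 0.10606, 0.35354, 0.15657, 0.0303, 0.23737 (working shown to 5 dp, full precision carried).
Each pᵢ log₂ pᵢ term: 0.07071×(-3.82200)=-0.27024, 0.04545×(-4.45943)=-0.20270, 0.10606×(-3.23704)=-0.34332, 0.35354×(-1.50007)=-0.53033, 0.15657×(-2.67516)=-0.41884, 0.0303×(-5.04439)=-0.15286, 0.23737×(-2.07477)=-0.49250.
Sum = -2.41079, so H' = 2.411.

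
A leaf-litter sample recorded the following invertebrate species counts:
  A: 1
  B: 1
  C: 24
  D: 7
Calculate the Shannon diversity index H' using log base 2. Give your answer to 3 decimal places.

1.114

Total N = 1+1+24+7 = 33, so the proportions are 0.0303, 0.0303, 0.72727, 0.21212 (working shown to 5 dp, full precision carried).
Each pᵢ log₂ pᵢ term: 0.0303×(-5.04439)=-0.15286, 0.0303×(-5.04439)=-0.15286, 0.72727×(-0.45943)=-0.33413, 0.21212×(-2.23704)=-0.47452.
Sum = -1.11438, so H' = 1.114.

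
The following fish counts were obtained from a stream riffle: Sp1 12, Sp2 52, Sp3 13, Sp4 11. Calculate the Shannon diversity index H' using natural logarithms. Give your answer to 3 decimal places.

1.125

Total N = 12+52+13+11 = 88, so the proportions are 0.13636, 0.59091, 0.14773, 0.125 (working shown to 5 dp, full precision carried).
Each pᵢ ln pᵢ term: 0.13636×(-1.99243)=-0.27170, 0.59091×(-0.52609)=-0.31087, 0.14773×(-1.91239)=-0.28251, 0.125×(-2.07944)=-0.25993.
Sum = -1.12501, so H' = 1.125.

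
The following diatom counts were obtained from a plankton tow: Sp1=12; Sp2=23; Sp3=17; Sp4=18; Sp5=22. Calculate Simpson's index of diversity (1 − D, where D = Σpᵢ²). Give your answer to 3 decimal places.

0.791

Total N = 12+23+17+18+22 = 92, so the proportions are 0.13043, 0.25, 0.18478, 0.19565, 0.23913 (working shown to 5 dp, full precision carried).
D = 0.13043² + 0.25² + 0.18478² + 0.19565² + 0.23913² = 0.01701 + 0.06250 + 0.03414 + 0.03828 + 0.05718 = 0.20912.
So 1 − D = 0.79088, i.e. 0.791 to 3 decimal places.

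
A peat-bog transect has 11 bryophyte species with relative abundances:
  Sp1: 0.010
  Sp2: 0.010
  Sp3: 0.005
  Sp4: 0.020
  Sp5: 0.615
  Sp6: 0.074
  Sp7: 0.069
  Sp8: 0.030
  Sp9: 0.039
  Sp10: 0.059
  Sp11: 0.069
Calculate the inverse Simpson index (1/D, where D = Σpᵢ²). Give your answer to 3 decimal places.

D = 0.01² + 0.01² + 0.005² + 0.02² + 0.615² + 0.074² + 0.069² + 0.03² + 0.039² + 0.059² + 0.069² = 0.000100 + 0.000100 + 0.000025 + 0.000400 + 0.378225 + 0.005476 + 0.004761 + 0.000900 + 0.001521 + 0.003481 + 0.004761 = 0.399750 (working shown to 6 dp, full precision carried).
So 1/D = 2.50156, i.e. 2.502 to 3 decimal places.

2.502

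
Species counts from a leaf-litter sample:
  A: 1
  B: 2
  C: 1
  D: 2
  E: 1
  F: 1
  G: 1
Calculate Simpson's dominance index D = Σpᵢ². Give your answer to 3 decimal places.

Total N = 1+2+1+2+1+1+1 = 9, so the proportions are 0.111111, 0.222222, 0.111111, 0.222222, 0.111111, 0.111111, 0.111111 (working shown to 6 dp, full precision carried).
D = 0.111111² + 0.222222² + 0.111111² + 0.222222² + 0.111111² + 0.111111² + 0.111111² = 0.012346 + 0.049383 + 0.012346 + 0.049383 + 0.012346 + 0.012346 + 0.012346 = 0.160494.
To 3 decimal places, D = 0.160.

0.160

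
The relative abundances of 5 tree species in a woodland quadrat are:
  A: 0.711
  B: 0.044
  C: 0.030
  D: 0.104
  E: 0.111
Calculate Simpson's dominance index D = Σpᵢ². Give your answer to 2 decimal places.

0.53

D = 0.711² + 0.044² + 0.03² + 0.104² + 0.111² = 0.5055 + 0.0019 + 0.0009 + 0.0108 + 0.0123 = 0.5315 (working shown to 4 dp, full precision carried).
To 2 decimal places, D = 0.53.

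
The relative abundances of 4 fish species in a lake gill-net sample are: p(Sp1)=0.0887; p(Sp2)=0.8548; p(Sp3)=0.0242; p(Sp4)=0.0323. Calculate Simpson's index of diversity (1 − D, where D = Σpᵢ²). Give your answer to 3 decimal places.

D = 0.0887² + 0.8548² + 0.0242² + 0.0323² = 0.00787 + 0.73068 + 0.00059 + 0.00104 = 0.74018 (working shown to 5 dp, full precision carried).
So 1 − D = 0.25982, i.e. 0.260 to 3 decimal places.

0.260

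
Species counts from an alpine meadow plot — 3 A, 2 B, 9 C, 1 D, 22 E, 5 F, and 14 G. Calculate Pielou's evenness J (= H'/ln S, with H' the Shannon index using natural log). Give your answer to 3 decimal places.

0.807

Total N = 3+2+9+1+22+5+14 = 56, so the proportions are 0.05357, 0.03571, 0.16071, 0.01786, 0.39286, 0.08929, 0.25 (working shown to 5 dp, full precision carried).
H' = −Σ pᵢ ln pᵢ = −((-0.15679) + (-0.11901) + (-0.29381) + (-0.07188) + (-0.36705) + (-0.21571) + (-0.34657)) = 1.57081.
With S = 7 species, ln S = 1.94591, so J = 1.57081/1.94591 = 0.80724, i.e. 0.807 to 3 decimal places.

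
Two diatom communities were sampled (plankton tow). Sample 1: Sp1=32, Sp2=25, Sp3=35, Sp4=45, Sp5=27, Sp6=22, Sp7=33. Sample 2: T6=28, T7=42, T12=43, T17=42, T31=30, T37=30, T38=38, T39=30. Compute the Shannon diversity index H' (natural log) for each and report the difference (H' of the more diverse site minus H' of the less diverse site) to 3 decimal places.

0.144

Sample 1: N=219, proportions 0.14612, 0.11416, 0.15982, 0.20548, 0.12329, 0.10046, 0.15068, giving H' = 1.92109 (working shown to 5 dp, full precision carried).
Sample 2: N=283, proportions 0.09894, 0.14841, 0.15194, 0.14841, 0.10601, 0.10601, 0.13428, 0.10601, giving H' = 2.06476.
Difference = |1.92109 − 2.06476| = 0.14367, i.e. 0.144 to 3 decimal places.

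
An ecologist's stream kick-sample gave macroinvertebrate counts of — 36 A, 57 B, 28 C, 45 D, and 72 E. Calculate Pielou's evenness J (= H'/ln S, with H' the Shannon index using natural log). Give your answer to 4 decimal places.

0.9670

Total N = 36+57+28+45+72 = 238, so the proportions are 0.151261, 0.239496, 0.117647, 0.189076, 0.302521 (working shown to 6 dp, full precision carried).
H' = −Σ pᵢ ln pᵢ = −((-0.285694) + (-0.342292) + (-0.251772) + (-0.314926) + (-0.361695)) = 1.556379.
With S = 5 species, ln S = 1.609438, so J = 1.556379/1.609438 = 0.967033, i.e. 0.9670 to 4 decimal places.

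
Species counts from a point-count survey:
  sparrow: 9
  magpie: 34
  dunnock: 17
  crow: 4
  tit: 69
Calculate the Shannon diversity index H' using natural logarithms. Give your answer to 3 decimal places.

Total N = 9+34+17+4+69 = 133, so the proportions are 0.06767, 0.25564, 0.12782, 0.03008, 0.5188 (working shown to 5 dp, full precision carried).
Each pᵢ ln pᵢ term: 0.06767×(-2.69312)=-0.18224, 0.25564×(-1.36399)=-0.34869, 0.12782×(-2.05714)=-0.26294, 0.03008×(-3.50405)=-0.10539, 0.5188×(-0.65624)=-0.34046.
Sum = -1.23971, so H' = 1.240.

1.240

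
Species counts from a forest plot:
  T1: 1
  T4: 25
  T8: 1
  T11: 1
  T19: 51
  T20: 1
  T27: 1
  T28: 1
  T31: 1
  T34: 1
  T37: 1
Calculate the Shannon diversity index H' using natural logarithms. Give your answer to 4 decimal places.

1.1368

Total N = 1+25+1+1+51+1+1+1+1+1+1 = 85, so the proportions are 0.011765, 0.294118, 0.011765, 0.011765, 0.6, 0.011765, 0.011765, 0.011765, 0.011765, 0.011765, 0.011765 (working shown to 6 dp, full precision carried).
Each pᵢ ln pᵢ term: 0.011765×(-4.442651)=-0.052266, 0.294118×(-1.223775)=-0.359934, 0.011765×(-4.442651)=-0.052266, 0.011765×(-4.442651)=-0.052266, 0.6×(-0.510826)=-0.306495, 0.011765×(-4.442651)=-0.052266, 0.011765×(-4.442651)=-0.052266, 0.011765×(-4.442651)=-0.052266, 0.011765×(-4.442651)=-0.052266, 0.011765×(-4.442651)=-0.052266, 0.011765×(-4.442651)=-0.052266.
Sum = -1.136828, so H' = 1.1368.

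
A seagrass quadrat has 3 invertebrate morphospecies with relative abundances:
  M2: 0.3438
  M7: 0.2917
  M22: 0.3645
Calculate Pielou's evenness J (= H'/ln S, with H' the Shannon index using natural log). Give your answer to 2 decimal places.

1.00

H' = −Σ pᵢ ln pᵢ = −((-0.3671) + (-0.3594) + (-0.3679)) = 1.0943 (working shown to 4 dp, full precision carried).
With S = 3 species, ln S = 1.0986, so J = 1.0943/1.0986 = 0.9961, i.e. 1.00 to 2 decimal places.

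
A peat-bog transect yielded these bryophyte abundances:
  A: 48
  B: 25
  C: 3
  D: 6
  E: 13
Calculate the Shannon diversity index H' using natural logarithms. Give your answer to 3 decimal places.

Total N = 48+25+3+6+13 = 95, so the proportions are 0.50526, 0.26316, 0.03158, 0.06316, 0.13684 (working shown to 5 dp, full precision carried).
Each pᵢ ln pᵢ term: 0.50526×(-0.68268)=-0.34493, 0.26316×(-1.33500)=-0.35132, 0.03158×(-3.45526)=-0.10911, 0.06316×(-2.76212)=-0.17445, 0.13684×(-1.98893)=-0.27217.
Sum = -1.25198, so H' = 1.252.

1.252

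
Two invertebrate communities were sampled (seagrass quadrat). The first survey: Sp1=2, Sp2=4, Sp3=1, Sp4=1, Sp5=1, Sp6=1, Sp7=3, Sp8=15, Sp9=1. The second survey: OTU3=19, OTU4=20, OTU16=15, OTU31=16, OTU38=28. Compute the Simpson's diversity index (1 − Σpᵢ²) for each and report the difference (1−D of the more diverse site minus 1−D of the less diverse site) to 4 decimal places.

0.0970

The first survey: N=29, proportions 0.068966, 0.137931, 0.034483, 0.034483, 0.034483, 0.034483, 0.103448, 0.517241, 0.034483, giving 1−D = 0.692033 (working shown to 6 dp, full precision carried).
The second survey: N=98, proportions 0.193878, 0.204082, 0.153061, 0.163265, 0.285714, giving 1−D = 0.789046.
Difference = |0.692033 − 0.789046| = 0.097013, i.e. 0.0970 to 4 decimal places.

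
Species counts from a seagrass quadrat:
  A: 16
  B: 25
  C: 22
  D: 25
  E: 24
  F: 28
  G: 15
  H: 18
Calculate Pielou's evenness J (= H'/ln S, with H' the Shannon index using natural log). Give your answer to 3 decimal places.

0.990

Total N = 16+25+22+25+24+28+15+18 = 173, so the proportions are 0.09249, 0.14451, 0.12717, 0.14451, 0.13873, 0.16185, 0.08671, 0.10405 (working shown to 5 dp, full precision carried).
H' = −Σ pᵢ ln pᵢ = −((-0.22018) + (-0.27954) + (-0.26225) + (-0.27954) + (-0.27402) + (-0.29474) + (-0.21202) + (-0.23545)) = 2.05774.
With S = 8 species, ln S = 2.07944, so J = 2.05774/2.07944 = 0.98956, i.e. 0.990 to 3 decimal places.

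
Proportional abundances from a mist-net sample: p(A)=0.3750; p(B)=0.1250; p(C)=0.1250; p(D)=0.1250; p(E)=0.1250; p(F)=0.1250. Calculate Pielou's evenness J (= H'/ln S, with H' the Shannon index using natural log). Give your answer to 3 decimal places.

H' = −Σ pᵢ ln pᵢ = −((-0.36781) + (-0.25993) + (-0.25993) + (-0.25993) + (-0.25993) + (-0.25993)) = 1.66746 (working shown to 5 dp, full precision carried).
With S = 6 species, ln S = 1.79176, so J = 1.66746/1.79176 = 0.93063, i.e. 0.931 to 3 decimal places.

0.931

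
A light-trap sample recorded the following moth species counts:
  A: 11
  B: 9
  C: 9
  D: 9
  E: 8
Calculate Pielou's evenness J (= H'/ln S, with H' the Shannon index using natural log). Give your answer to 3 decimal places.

Total N = 11+9+9+9+8 = 46, so the proportions are 0.23913, 0.19565, 0.19565, 0.19565, 0.17391 (working shown to 5 dp, full precision carried).
H' = −Σ pᵢ ln pᵢ = −((-0.34213) + (-0.31919) + (-0.31919) + (-0.31919) + (-0.30421)) = 1.60391.
With S = 5 species, ln S = 1.60944, so J = 1.60391/1.60944 = 0.99657, i.e. 0.997 to 3 decimal places.

0.997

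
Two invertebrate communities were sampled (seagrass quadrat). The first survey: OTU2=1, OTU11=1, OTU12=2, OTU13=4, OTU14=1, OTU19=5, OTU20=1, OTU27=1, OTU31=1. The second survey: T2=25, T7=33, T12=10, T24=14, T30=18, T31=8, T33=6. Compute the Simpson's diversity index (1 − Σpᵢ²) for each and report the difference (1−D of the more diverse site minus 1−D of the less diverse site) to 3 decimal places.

0.011

The first survey: N=17, proportions 0.05882, 0.05882, 0.11765, 0.23529, 0.05882, 0.29412, 0.05882, 0.05882, 0.05882, giving 1−D = 0.82353 (working shown to 5 dp, full precision carried).
The second survey: N=114, proportions 0.2193, 0.28947, 0.08772, 0.12281, 0.15789, 0.07018, 0.05263, giving 1−D = 0.81271.
Difference = |0.82353 − 0.81271| = 0.01082, i.e. 0.011 to 3 decimal places.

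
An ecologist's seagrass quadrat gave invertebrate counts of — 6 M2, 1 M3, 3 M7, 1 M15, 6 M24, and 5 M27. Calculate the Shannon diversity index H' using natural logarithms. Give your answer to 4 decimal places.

Total N = 6+1+3+1+6+5 = 22, so the proportions are 0.272727, 0.045455, 0.136364, 0.045455, 0.272727, 0.227273 (working shown to 6 dp, full precision carried).
Each pᵢ ln pᵢ term: 0.272727×(-1.299283)=-0.354350, 0.045455×(-3.091042)=-0.140502, 0.136364×(-1.992430)=-0.271695, 0.045455×(-3.091042)=-0.140502, 0.272727×(-1.299283)=-0.354350, 0.227273×(-1.481605)=-0.336728.
Sum = -1.598127, so H' = 1.5981.

1.5981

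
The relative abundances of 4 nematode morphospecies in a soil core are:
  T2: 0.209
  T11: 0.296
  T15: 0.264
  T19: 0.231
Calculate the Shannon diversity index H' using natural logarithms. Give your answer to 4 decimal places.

1.3776

Each pᵢ ln pᵢ term (working shown to 6 dp, full precision carried): 0.209×(-1.565421)=-0.327173, 0.296×(-1.217396)=-0.360349, 0.264×(-1.331806)=-0.351597, 0.231×(-1.465338)=-0.338493.
Sum = -1.377612, so H' = 1.3776.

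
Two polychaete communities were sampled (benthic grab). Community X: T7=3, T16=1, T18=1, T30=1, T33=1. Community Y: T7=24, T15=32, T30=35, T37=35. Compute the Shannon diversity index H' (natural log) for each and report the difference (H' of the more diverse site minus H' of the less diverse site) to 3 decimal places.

0.100

Community X: N=7, proportions 0.42857, 0.14286, 0.14286, 0.14286, 0.14286, giving H' = 1.47508 (working shown to 5 dp, full precision carried).
Community Y: N=126, proportions 0.19048, 0.25397, 0.27778, 0.27778, giving H' = 1.37556.
Difference = |1.47508 − 1.37556| = 0.09952, i.e. 0.100 to 3 decimal places.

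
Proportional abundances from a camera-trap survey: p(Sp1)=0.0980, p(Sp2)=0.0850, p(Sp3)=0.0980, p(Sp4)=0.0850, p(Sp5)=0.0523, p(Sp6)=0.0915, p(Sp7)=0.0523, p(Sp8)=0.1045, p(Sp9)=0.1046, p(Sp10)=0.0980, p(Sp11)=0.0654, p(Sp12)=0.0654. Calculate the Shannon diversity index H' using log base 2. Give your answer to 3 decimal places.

3.547

Each pᵢ log₂ pᵢ term (working shown to 5 dp, full precision carried): 0.098×(-3.35107)=-0.32841, 0.085×(-3.55639)=-0.30229, 0.098×(-3.35107)=-0.32841, 0.085×(-3.55639)=-0.30229, 0.0523×(-4.25705)=-0.22264, 0.0915×(-3.45008)=-0.31568, 0.0523×(-4.25705)=-0.22264, 0.1045×(-3.25843)=-0.34051, 0.1046×(-3.25705)=-0.34069, 0.098×(-3.35107)=-0.32841, 0.0654×(-3.93457)=-0.25732, 0.0654×(-3.93457)=-0.25732.
Sum = -3.54661, so H' = 3.547.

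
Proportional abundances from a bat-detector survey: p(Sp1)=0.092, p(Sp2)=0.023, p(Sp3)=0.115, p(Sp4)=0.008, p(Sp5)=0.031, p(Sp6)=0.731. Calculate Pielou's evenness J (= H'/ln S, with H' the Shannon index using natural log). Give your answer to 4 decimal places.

H' = −Σ pᵢ ln pᵢ = −((-0.219509) + (-0.086762) + (-0.248725) + (-0.038627) + (-0.107687) + (-0.229053)) = 0.930362 (working shown to 6 dp, full precision carried).
With S = 6 species, ln S = 1.791759, so J = 0.930362/1.791759 = 0.519245, i.e. 0.5192 to 4 decimal places.

0.5192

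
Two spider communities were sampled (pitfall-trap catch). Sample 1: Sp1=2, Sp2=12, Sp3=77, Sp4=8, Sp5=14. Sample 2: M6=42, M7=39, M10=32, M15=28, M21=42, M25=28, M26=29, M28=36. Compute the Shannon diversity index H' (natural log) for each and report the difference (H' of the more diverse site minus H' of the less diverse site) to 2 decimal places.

Sample 1: N=113, proportions 0.0177, 0.1062, 0.6814, 0.0708, 0.1239, giving H' = 1.0171 (working shown to 4 dp, full precision carried).
Sample 2: N=276, proportions 0.1522, 0.1413, 0.1159, 0.1014, 0.1522, 0.1014, 0.1051, 0.1304, giving H' = 2.0660.
Difference = |1.0171 − 2.0660| = 1.0489, i.e. 1.05 to 2 decimal places.

1.05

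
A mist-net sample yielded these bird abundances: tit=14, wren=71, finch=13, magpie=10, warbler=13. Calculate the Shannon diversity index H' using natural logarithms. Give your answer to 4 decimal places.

Total N = 14+71+13+10+13 = 121, so the proportions are 0.115702, 0.586777, 0.107438, 0.082645, 0.107438 (working shown to 6 dp, full precision carried).
Each pᵢ ln pᵢ term: 0.115702×(-2.156733)=-0.249539, 0.586777×(-0.533111)=-0.312817, 0.107438×(-2.230841)=-0.239677, 0.082645×(-2.493205)=-0.206050, 0.107438×(-2.230841)=-0.239677.
Sum = -1.247761, so H' = 1.2478.

1.2478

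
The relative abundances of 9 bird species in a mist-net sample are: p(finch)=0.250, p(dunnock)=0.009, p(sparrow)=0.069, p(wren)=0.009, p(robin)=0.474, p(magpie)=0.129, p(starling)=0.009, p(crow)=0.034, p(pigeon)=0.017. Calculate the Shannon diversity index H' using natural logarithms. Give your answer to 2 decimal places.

Each pᵢ ln pᵢ term (working shown to 4 dp, full precision carried): 0.25×(-1.3863)=-0.3466, 0.009×(-4.7105)=-0.0424, 0.069×(-2.6736)=-0.1845, 0.009×(-4.7105)=-0.0424, 0.474×(-0.7465)=-0.3539, 0.129×(-2.0479)=-0.2642, 0.009×(-4.7105)=-0.0424, 0.034×(-3.3814)=-0.1150, 0.017×(-4.0745)=-0.0693.
Sum = -1.4605, so H' = 1.46.

1.46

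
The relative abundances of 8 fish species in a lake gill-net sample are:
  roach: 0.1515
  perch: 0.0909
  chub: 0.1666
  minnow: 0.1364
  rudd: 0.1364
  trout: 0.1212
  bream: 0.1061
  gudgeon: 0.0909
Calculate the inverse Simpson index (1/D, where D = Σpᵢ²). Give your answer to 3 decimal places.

7.669

D = 0.1515² + 0.0909² + 0.1666² + 0.1364² + 0.1364² + 0.1212² + 0.1061² + 0.0909² = 0.0229523 + 0.0082628 + 0.0277556 + 0.0186050 + 0.0186050 + 0.0146894 + 0.0112572 + 0.0082628 = 0.1303900 (working shown to 7 dp, full precision carried).
So 1/D = 7.66930, i.e. 7.669 to 3 decimal places.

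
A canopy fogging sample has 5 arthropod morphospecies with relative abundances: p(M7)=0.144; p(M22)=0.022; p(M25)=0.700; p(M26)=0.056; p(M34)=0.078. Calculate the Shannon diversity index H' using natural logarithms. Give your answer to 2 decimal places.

Each pᵢ ln pᵢ term (working shown to 4 dp, full precision carried): 0.144×(-1.9379)=-0.2791, 0.022×(-3.8167)=-0.0840, 0.7×(-0.3567)=-0.2497, 0.056×(-2.8824)=-0.1614, 0.078×(-2.5510)=-0.1990.
Sum = -0.9731, so H' = 0.97.

0.97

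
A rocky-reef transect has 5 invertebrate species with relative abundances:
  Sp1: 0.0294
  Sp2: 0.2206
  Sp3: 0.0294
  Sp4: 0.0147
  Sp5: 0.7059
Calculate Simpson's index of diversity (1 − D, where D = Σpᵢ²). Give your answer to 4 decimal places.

D = 0.0294² + 0.2206² + 0.0294² + 0.0147² + 0.7059² = 0.000864 + 0.048664 + 0.000864 + 0.000216 + 0.498295 = 0.548904 (working shown to 6 dp, full precision carried).
So 1 − D = 0.451096, i.e. 0.4511 to 4 decimal places.

0.4511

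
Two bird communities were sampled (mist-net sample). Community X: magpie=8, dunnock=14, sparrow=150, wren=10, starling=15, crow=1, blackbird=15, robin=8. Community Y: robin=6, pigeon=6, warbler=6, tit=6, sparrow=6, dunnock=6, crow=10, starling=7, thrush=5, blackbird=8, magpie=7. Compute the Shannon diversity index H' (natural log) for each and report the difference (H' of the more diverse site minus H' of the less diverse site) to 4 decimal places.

Community X: N=221, proportions 0.036199, 0.063348, 0.678733, 0.045249, 0.067873, 0.004525, 0.067873, 0.036199, giving H' = 1.207753 (working shown to 6 dp, full precision carried).
Community Y: N=73, proportions 0.082192, 0.082192, 0.082192, 0.082192, 0.082192, 0.082192, 0.136986, 0.09589, 0.068493, 0.109589, 0.09589, giving H' = 2.380122.
Difference = |1.207753 − 2.380122| = 1.172369, i.e. 1.1724 to 4 decimal places.

1.1724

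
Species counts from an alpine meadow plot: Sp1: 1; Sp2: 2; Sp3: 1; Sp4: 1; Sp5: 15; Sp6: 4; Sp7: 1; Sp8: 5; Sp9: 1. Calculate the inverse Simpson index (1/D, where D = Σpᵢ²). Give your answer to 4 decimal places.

Total N = 1+2+1+1+15+4+1+5+1 = 31, so the proportions are 0.03225806, 0.06451613, 0.03225806, 0.03225806, 0.48387097, 0.12903226, 0.03225806, 0.16129032, 0.03225806 (working shown to 8 dp, full precision carried).
D = 0.03225806² + 0.06451613² + 0.03225806² + 0.03225806² + 0.48387097² + 0.12903226² + 0.03225806² + 0.16129032² + 0.03225806² = 0.00104058 + 0.00416233 + 0.00104058 + 0.00104058 + 0.23413111 + 0.01664932 + 0.00104058 + 0.02601457 + 0.00104058 = 0.28616025.
So 1/D = 3.494545, i.e. 3.4945 to 4 decimal places.

3.4945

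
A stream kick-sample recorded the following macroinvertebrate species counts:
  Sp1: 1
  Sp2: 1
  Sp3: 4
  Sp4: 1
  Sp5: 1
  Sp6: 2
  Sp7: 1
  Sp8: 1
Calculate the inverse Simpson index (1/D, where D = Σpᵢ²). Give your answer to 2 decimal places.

Total N = 1+1+4+1+1+2+1+1 = 12, so the proportions are 0.083333, 0.083333, 0.333333, 0.083333, 0.083333, 0.166667, 0.083333, 0.083333 (working shown to 6 dp, full precision carried).
D = 0.083333² + 0.083333² + 0.333333² + 0.083333² + 0.083333² + 0.166667² + 0.083333² + 0.083333² = 0.006944 + 0.006944 + 0.111111 + 0.006944 + 0.006944 + 0.027778 + 0.006944 + 0.006944 = 0.180556.
So 1/D = 5.5385, i.e. 5.54 to 2 decimal places.

5.54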